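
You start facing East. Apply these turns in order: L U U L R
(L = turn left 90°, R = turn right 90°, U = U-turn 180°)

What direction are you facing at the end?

Answer: Final heading: North

Derivation:
Start: East
  L (left (90° counter-clockwise)) -> North
  U (U-turn (180°)) -> South
  U (U-turn (180°)) -> North
  L (left (90° counter-clockwise)) -> West
  R (right (90° clockwise)) -> North
Final: North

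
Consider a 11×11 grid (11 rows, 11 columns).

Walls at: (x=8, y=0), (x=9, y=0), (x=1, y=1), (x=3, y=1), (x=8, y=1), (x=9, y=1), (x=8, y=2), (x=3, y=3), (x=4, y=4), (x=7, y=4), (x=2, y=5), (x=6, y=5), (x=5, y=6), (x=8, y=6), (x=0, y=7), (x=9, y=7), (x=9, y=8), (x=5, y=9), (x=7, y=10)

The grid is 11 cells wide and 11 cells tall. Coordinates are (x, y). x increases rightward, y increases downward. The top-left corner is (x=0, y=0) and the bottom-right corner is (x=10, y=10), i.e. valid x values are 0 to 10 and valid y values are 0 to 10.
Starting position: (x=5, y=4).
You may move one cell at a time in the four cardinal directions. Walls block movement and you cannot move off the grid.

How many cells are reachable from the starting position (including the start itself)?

Answer: Reachable cells: 102

Derivation:
BFS flood-fill from (x=5, y=4):
  Distance 0: (x=5, y=4)
  Distance 1: (x=5, y=3), (x=6, y=4), (x=5, y=5)
  Distance 2: (x=5, y=2), (x=4, y=3), (x=6, y=3), (x=4, y=5)
  Distance 3: (x=5, y=1), (x=4, y=2), (x=6, y=2), (x=7, y=3), (x=3, y=5), (x=4, y=6)
  Distance 4: (x=5, y=0), (x=4, y=1), (x=6, y=1), (x=3, y=2), (x=7, y=2), (x=8, y=3), (x=3, y=4), (x=3, y=6), (x=4, y=7)
  Distance 5: (x=4, y=0), (x=6, y=0), (x=7, y=1), (x=2, y=2), (x=9, y=3), (x=2, y=4), (x=8, y=4), (x=2, y=6), (x=3, y=7), (x=5, y=7), (x=4, y=8)
  Distance 6: (x=3, y=0), (x=7, y=0), (x=2, y=1), (x=1, y=2), (x=9, y=2), (x=2, y=3), (x=10, y=3), (x=1, y=4), (x=9, y=4), (x=8, y=5), (x=1, y=6), (x=2, y=7), (x=6, y=7), (x=3, y=8), (x=5, y=8), (x=4, y=9)
  Distance 7: (x=2, y=0), (x=0, y=2), (x=10, y=2), (x=1, y=3), (x=0, y=4), (x=10, y=4), (x=1, y=5), (x=7, y=5), (x=9, y=5), (x=0, y=6), (x=6, y=6), (x=1, y=7), (x=7, y=7), (x=2, y=8), (x=6, y=8), (x=3, y=9), (x=4, y=10)
  Distance 8: (x=1, y=0), (x=0, y=1), (x=10, y=1), (x=0, y=3), (x=0, y=5), (x=10, y=5), (x=7, y=6), (x=9, y=6), (x=8, y=7), (x=1, y=8), (x=7, y=8), (x=2, y=9), (x=6, y=9), (x=3, y=10), (x=5, y=10)
  Distance 9: (x=0, y=0), (x=10, y=0), (x=10, y=6), (x=0, y=8), (x=8, y=8), (x=1, y=9), (x=7, y=9), (x=2, y=10), (x=6, y=10)
  Distance 10: (x=10, y=7), (x=0, y=9), (x=8, y=9), (x=1, y=10)
  Distance 11: (x=10, y=8), (x=9, y=9), (x=0, y=10), (x=8, y=10)
  Distance 12: (x=10, y=9), (x=9, y=10)
  Distance 13: (x=10, y=10)
Total reachable: 102 (grid has 102 open cells total)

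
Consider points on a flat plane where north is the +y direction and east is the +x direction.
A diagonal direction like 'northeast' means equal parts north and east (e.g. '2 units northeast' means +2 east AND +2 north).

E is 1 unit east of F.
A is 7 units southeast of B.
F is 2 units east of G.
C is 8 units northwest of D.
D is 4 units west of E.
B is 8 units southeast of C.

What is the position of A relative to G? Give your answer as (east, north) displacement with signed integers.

Place G at the origin (east=0, north=0).
  F is 2 units east of G: delta (east=+2, north=+0); F at (east=2, north=0).
  E is 1 unit east of F: delta (east=+1, north=+0); E at (east=3, north=0).
  D is 4 units west of E: delta (east=-4, north=+0); D at (east=-1, north=0).
  C is 8 units northwest of D: delta (east=-8, north=+8); C at (east=-9, north=8).
  B is 8 units southeast of C: delta (east=+8, north=-8); B at (east=-1, north=0).
  A is 7 units southeast of B: delta (east=+7, north=-7); A at (east=6, north=-7).
Therefore A relative to G: (east=6, north=-7).

Answer: A is at (east=6, north=-7) relative to G.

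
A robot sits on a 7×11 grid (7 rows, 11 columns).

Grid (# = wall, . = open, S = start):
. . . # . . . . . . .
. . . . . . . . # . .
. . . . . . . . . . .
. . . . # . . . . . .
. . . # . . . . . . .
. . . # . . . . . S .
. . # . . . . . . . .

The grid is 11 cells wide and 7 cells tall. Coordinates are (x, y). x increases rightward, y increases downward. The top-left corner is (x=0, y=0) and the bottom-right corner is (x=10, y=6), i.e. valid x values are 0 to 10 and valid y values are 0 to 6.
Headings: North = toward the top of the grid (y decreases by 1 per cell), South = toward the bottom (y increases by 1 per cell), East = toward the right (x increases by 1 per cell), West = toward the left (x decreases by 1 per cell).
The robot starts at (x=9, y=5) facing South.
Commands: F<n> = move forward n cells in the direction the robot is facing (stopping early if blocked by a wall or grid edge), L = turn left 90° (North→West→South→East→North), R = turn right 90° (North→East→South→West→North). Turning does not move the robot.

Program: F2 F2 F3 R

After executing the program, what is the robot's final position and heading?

Start: (x=9, y=5), facing South
  F2: move forward 1/2 (blocked), now at (x=9, y=6)
  F2: move forward 0/2 (blocked), now at (x=9, y=6)
  F3: move forward 0/3 (blocked), now at (x=9, y=6)
  R: turn right, now facing West
Final: (x=9, y=6), facing West

Answer: Final position: (x=9, y=6), facing West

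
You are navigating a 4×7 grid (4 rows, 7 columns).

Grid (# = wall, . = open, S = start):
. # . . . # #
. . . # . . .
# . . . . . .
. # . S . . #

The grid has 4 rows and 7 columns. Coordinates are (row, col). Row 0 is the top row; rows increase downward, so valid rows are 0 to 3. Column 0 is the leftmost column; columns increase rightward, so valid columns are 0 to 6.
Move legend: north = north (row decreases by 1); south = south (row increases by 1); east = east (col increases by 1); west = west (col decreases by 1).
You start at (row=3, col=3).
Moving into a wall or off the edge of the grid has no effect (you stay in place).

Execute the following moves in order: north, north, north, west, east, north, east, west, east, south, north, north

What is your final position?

Answer: Final position: (row=1, col=4)

Derivation:
Start: (row=3, col=3)
  north (north): (row=3, col=3) -> (row=2, col=3)
  north (north): blocked, stay at (row=2, col=3)
  north (north): blocked, stay at (row=2, col=3)
  west (west): (row=2, col=3) -> (row=2, col=2)
  east (east): (row=2, col=2) -> (row=2, col=3)
  north (north): blocked, stay at (row=2, col=3)
  east (east): (row=2, col=3) -> (row=2, col=4)
  west (west): (row=2, col=4) -> (row=2, col=3)
  east (east): (row=2, col=3) -> (row=2, col=4)
  south (south): (row=2, col=4) -> (row=3, col=4)
  north (north): (row=3, col=4) -> (row=2, col=4)
  north (north): (row=2, col=4) -> (row=1, col=4)
Final: (row=1, col=4)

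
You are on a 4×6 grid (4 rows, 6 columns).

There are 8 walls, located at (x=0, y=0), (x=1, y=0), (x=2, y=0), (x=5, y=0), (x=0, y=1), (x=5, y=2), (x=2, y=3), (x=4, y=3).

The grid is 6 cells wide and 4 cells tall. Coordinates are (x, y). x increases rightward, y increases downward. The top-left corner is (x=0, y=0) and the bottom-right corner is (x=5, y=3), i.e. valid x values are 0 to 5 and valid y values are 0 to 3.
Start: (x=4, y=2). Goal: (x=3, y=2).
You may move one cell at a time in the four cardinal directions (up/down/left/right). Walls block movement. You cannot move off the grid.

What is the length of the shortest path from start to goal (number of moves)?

Answer: Shortest path length: 1

Derivation:
BFS from (x=4, y=2) until reaching (x=3, y=2):
  Distance 0: (x=4, y=2)
  Distance 1: (x=4, y=1), (x=3, y=2)  <- goal reached here
One shortest path (1 moves): (x=4, y=2) -> (x=3, y=2)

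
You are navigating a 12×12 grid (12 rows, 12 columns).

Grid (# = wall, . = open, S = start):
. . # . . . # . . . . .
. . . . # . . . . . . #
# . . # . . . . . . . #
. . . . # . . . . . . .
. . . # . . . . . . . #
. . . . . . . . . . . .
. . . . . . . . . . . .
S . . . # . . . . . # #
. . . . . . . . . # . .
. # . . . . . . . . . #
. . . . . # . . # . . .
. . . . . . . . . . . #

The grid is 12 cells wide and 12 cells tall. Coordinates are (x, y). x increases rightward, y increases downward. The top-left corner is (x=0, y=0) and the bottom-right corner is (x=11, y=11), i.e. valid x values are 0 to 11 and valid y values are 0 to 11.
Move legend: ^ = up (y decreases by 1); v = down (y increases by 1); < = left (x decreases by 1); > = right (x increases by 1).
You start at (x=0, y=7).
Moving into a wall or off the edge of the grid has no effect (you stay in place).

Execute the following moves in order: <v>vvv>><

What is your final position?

Answer: Final position: (x=2, y=8)

Derivation:
Start: (x=0, y=7)
  < (left): blocked, stay at (x=0, y=7)
  v (down): (x=0, y=7) -> (x=0, y=8)
  > (right): (x=0, y=8) -> (x=1, y=8)
  [×3]v (down): blocked, stay at (x=1, y=8)
  > (right): (x=1, y=8) -> (x=2, y=8)
  > (right): (x=2, y=8) -> (x=3, y=8)
  < (left): (x=3, y=8) -> (x=2, y=8)
Final: (x=2, y=8)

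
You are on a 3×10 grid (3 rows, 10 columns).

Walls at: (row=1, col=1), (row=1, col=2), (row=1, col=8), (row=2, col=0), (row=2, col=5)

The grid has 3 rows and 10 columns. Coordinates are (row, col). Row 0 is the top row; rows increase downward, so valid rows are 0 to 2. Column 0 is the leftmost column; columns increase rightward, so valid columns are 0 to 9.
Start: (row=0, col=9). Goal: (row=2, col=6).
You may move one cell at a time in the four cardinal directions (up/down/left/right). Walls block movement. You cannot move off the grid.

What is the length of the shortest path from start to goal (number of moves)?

BFS from (row=0, col=9) until reaching (row=2, col=6):
  Distance 0: (row=0, col=9)
  Distance 1: (row=0, col=8), (row=1, col=9)
  Distance 2: (row=0, col=7), (row=2, col=9)
  Distance 3: (row=0, col=6), (row=1, col=7), (row=2, col=8)
  Distance 4: (row=0, col=5), (row=1, col=6), (row=2, col=7)
  Distance 5: (row=0, col=4), (row=1, col=5), (row=2, col=6)  <- goal reached here
One shortest path (5 moves): (row=0, col=9) -> (row=0, col=8) -> (row=0, col=7) -> (row=0, col=6) -> (row=1, col=6) -> (row=2, col=6)

Answer: Shortest path length: 5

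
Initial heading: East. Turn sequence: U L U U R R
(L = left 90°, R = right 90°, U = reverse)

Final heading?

Start: East
  U (U-turn (180°)) -> West
  L (left (90° counter-clockwise)) -> South
  U (U-turn (180°)) -> North
  U (U-turn (180°)) -> South
  R (right (90° clockwise)) -> West
  R (right (90° clockwise)) -> North
Final: North

Answer: Final heading: North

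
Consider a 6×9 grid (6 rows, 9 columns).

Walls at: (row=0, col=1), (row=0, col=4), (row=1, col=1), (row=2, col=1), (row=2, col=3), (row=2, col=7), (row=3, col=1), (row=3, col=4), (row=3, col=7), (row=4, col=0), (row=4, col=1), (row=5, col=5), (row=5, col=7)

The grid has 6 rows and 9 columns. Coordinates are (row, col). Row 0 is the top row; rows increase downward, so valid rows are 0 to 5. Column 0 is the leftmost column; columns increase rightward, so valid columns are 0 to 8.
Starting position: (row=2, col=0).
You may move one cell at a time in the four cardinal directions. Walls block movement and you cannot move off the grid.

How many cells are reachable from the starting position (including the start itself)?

Answer: Reachable cells: 4

Derivation:
BFS flood-fill from (row=2, col=0):
  Distance 0: (row=2, col=0)
  Distance 1: (row=1, col=0), (row=3, col=0)
  Distance 2: (row=0, col=0)
Total reachable: 4 (grid has 41 open cells total)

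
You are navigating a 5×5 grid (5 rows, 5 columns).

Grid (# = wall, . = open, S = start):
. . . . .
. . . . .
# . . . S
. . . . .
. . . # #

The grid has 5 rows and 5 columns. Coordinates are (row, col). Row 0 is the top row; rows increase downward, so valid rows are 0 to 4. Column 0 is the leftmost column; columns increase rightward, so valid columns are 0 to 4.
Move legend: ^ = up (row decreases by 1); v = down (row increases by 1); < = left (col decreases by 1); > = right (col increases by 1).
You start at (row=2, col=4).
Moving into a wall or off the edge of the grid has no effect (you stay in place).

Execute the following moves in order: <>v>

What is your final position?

Start: (row=2, col=4)
  < (left): (row=2, col=4) -> (row=2, col=3)
  > (right): (row=2, col=3) -> (row=2, col=4)
  v (down): (row=2, col=4) -> (row=3, col=4)
  > (right): blocked, stay at (row=3, col=4)
Final: (row=3, col=4)

Answer: Final position: (row=3, col=4)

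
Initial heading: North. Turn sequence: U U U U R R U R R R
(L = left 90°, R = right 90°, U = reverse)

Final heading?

Start: North
  U (U-turn (180°)) -> South
  U (U-turn (180°)) -> North
  U (U-turn (180°)) -> South
  U (U-turn (180°)) -> North
  R (right (90° clockwise)) -> East
  R (right (90° clockwise)) -> South
  U (U-turn (180°)) -> North
  R (right (90° clockwise)) -> East
  R (right (90° clockwise)) -> South
  R (right (90° clockwise)) -> West
Final: West

Answer: Final heading: West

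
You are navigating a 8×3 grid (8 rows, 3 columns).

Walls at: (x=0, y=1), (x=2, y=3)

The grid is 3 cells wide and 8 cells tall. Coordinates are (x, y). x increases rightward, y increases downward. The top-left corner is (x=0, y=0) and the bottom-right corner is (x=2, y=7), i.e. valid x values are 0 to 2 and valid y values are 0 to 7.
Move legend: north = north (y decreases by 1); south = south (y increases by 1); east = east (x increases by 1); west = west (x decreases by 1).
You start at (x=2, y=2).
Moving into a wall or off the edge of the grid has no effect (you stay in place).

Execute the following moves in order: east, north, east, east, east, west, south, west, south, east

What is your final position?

Answer: Final position: (x=1, y=3)

Derivation:
Start: (x=2, y=2)
  east (east): blocked, stay at (x=2, y=2)
  north (north): (x=2, y=2) -> (x=2, y=1)
  [×3]east (east): blocked, stay at (x=2, y=1)
  west (west): (x=2, y=1) -> (x=1, y=1)
  south (south): (x=1, y=1) -> (x=1, y=2)
  west (west): (x=1, y=2) -> (x=0, y=2)
  south (south): (x=0, y=2) -> (x=0, y=3)
  east (east): (x=0, y=3) -> (x=1, y=3)
Final: (x=1, y=3)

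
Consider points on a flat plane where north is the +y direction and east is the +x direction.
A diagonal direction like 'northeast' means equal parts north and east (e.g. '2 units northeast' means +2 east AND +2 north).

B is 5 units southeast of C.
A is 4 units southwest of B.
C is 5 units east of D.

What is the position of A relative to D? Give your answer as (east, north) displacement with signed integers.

Answer: A is at (east=6, north=-9) relative to D.

Derivation:
Place D at the origin (east=0, north=0).
  C is 5 units east of D: delta (east=+5, north=+0); C at (east=5, north=0).
  B is 5 units southeast of C: delta (east=+5, north=-5); B at (east=10, north=-5).
  A is 4 units southwest of B: delta (east=-4, north=-4); A at (east=6, north=-9).
Therefore A relative to D: (east=6, north=-9).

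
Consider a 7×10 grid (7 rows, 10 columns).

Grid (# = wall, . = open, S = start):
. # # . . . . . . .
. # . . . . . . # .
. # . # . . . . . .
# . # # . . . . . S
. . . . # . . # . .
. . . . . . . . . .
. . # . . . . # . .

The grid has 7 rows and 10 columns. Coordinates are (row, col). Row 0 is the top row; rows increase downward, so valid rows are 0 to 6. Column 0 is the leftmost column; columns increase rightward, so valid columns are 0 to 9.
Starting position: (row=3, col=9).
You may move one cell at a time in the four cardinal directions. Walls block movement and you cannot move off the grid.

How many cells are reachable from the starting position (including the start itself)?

Answer: Reachable cells: 54

Derivation:
BFS flood-fill from (row=3, col=9):
  Distance 0: (row=3, col=9)
  Distance 1: (row=2, col=9), (row=3, col=8), (row=4, col=9)
  Distance 2: (row=1, col=9), (row=2, col=8), (row=3, col=7), (row=4, col=8), (row=5, col=9)
  Distance 3: (row=0, col=9), (row=2, col=7), (row=3, col=6), (row=5, col=8), (row=6, col=9)
  Distance 4: (row=0, col=8), (row=1, col=7), (row=2, col=6), (row=3, col=5), (row=4, col=6), (row=5, col=7), (row=6, col=8)
  Distance 5: (row=0, col=7), (row=1, col=6), (row=2, col=5), (row=3, col=4), (row=4, col=5), (row=5, col=6)
  Distance 6: (row=0, col=6), (row=1, col=5), (row=2, col=4), (row=5, col=5), (row=6, col=6)
  Distance 7: (row=0, col=5), (row=1, col=4), (row=5, col=4), (row=6, col=5)
  Distance 8: (row=0, col=4), (row=1, col=3), (row=5, col=3), (row=6, col=4)
  Distance 9: (row=0, col=3), (row=1, col=2), (row=4, col=3), (row=5, col=2), (row=6, col=3)
  Distance 10: (row=2, col=2), (row=4, col=2), (row=5, col=1)
  Distance 11: (row=4, col=1), (row=5, col=0), (row=6, col=1)
  Distance 12: (row=3, col=1), (row=4, col=0), (row=6, col=0)
Total reachable: 54 (grid has 57 open cells total)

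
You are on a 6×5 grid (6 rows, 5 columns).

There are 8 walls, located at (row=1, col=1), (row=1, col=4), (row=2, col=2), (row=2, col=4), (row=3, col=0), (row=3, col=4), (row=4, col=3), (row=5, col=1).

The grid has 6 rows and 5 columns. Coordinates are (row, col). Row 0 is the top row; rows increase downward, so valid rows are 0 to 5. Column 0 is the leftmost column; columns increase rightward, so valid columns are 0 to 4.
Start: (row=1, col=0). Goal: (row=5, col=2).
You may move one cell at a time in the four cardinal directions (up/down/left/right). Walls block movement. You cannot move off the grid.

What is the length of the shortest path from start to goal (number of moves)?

BFS from (row=1, col=0) until reaching (row=5, col=2):
  Distance 0: (row=1, col=0)
  Distance 1: (row=0, col=0), (row=2, col=0)
  Distance 2: (row=0, col=1), (row=2, col=1)
  Distance 3: (row=0, col=2), (row=3, col=1)
  Distance 4: (row=0, col=3), (row=1, col=2), (row=3, col=2), (row=4, col=1)
  Distance 5: (row=0, col=4), (row=1, col=3), (row=3, col=3), (row=4, col=0), (row=4, col=2)
  Distance 6: (row=2, col=3), (row=5, col=0), (row=5, col=2)  <- goal reached here
One shortest path (6 moves): (row=1, col=0) -> (row=2, col=0) -> (row=2, col=1) -> (row=3, col=1) -> (row=3, col=2) -> (row=4, col=2) -> (row=5, col=2)

Answer: Shortest path length: 6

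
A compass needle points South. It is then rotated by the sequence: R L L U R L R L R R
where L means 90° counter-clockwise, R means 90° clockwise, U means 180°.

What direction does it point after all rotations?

Start: South
  R (right (90° clockwise)) -> West
  L (left (90° counter-clockwise)) -> South
  L (left (90° counter-clockwise)) -> East
  U (U-turn (180°)) -> West
  R (right (90° clockwise)) -> North
  L (left (90° counter-clockwise)) -> West
  R (right (90° clockwise)) -> North
  L (left (90° counter-clockwise)) -> West
  R (right (90° clockwise)) -> North
  R (right (90° clockwise)) -> East
Final: East

Answer: Final heading: East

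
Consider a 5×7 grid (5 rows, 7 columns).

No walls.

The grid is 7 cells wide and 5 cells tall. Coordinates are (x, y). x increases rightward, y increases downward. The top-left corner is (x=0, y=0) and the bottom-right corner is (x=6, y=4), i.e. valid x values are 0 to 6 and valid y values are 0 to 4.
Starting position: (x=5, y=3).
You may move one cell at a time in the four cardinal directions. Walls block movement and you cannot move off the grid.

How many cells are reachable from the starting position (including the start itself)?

Answer: Reachable cells: 35

Derivation:
BFS flood-fill from (x=5, y=3):
  Distance 0: (x=5, y=3)
  Distance 1: (x=5, y=2), (x=4, y=3), (x=6, y=3), (x=5, y=4)
  Distance 2: (x=5, y=1), (x=4, y=2), (x=6, y=2), (x=3, y=3), (x=4, y=4), (x=6, y=4)
  Distance 3: (x=5, y=0), (x=4, y=1), (x=6, y=1), (x=3, y=2), (x=2, y=3), (x=3, y=4)
  Distance 4: (x=4, y=0), (x=6, y=0), (x=3, y=1), (x=2, y=2), (x=1, y=3), (x=2, y=4)
  Distance 5: (x=3, y=0), (x=2, y=1), (x=1, y=2), (x=0, y=3), (x=1, y=4)
  Distance 6: (x=2, y=0), (x=1, y=1), (x=0, y=2), (x=0, y=4)
  Distance 7: (x=1, y=0), (x=0, y=1)
  Distance 8: (x=0, y=0)
Total reachable: 35 (grid has 35 open cells total)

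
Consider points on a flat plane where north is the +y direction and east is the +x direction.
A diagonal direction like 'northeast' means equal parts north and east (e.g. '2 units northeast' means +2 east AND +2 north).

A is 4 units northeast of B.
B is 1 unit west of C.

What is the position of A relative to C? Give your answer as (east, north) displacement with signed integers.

Place C at the origin (east=0, north=0).
  B is 1 unit west of C: delta (east=-1, north=+0); B at (east=-1, north=0).
  A is 4 units northeast of B: delta (east=+4, north=+4); A at (east=3, north=4).
Therefore A relative to C: (east=3, north=4).

Answer: A is at (east=3, north=4) relative to C.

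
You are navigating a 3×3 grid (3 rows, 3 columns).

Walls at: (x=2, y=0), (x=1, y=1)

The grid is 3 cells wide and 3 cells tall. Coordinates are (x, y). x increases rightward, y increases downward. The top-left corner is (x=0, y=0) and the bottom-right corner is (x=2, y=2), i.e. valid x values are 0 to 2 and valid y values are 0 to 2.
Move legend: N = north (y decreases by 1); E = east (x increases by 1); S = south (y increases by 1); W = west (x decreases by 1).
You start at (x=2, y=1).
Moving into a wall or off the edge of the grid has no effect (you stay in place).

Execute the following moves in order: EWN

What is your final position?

Answer: Final position: (x=2, y=1)

Derivation:
Start: (x=2, y=1)
  E (east): blocked, stay at (x=2, y=1)
  W (west): blocked, stay at (x=2, y=1)
  N (north): blocked, stay at (x=2, y=1)
Final: (x=2, y=1)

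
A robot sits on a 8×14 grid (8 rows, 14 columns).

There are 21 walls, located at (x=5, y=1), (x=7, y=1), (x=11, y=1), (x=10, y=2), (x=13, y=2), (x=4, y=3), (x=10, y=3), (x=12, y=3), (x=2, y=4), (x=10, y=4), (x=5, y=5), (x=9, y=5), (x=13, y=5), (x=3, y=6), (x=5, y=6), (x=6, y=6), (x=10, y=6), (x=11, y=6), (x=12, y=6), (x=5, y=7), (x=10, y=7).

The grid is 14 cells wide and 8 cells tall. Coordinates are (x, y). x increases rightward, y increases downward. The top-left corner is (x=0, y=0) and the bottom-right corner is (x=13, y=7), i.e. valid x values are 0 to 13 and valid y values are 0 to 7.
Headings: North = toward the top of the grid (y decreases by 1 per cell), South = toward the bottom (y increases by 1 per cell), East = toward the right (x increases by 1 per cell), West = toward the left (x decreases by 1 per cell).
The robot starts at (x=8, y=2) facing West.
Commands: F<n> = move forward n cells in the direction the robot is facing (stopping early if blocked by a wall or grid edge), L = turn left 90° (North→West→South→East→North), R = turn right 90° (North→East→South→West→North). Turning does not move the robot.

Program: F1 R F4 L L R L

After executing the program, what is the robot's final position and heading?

Start: (x=8, y=2), facing West
  F1: move forward 1, now at (x=7, y=2)
  R: turn right, now facing North
  F4: move forward 0/4 (blocked), now at (x=7, y=2)
  L: turn left, now facing West
  L: turn left, now facing South
  R: turn right, now facing West
  L: turn left, now facing South
Final: (x=7, y=2), facing South

Answer: Final position: (x=7, y=2), facing South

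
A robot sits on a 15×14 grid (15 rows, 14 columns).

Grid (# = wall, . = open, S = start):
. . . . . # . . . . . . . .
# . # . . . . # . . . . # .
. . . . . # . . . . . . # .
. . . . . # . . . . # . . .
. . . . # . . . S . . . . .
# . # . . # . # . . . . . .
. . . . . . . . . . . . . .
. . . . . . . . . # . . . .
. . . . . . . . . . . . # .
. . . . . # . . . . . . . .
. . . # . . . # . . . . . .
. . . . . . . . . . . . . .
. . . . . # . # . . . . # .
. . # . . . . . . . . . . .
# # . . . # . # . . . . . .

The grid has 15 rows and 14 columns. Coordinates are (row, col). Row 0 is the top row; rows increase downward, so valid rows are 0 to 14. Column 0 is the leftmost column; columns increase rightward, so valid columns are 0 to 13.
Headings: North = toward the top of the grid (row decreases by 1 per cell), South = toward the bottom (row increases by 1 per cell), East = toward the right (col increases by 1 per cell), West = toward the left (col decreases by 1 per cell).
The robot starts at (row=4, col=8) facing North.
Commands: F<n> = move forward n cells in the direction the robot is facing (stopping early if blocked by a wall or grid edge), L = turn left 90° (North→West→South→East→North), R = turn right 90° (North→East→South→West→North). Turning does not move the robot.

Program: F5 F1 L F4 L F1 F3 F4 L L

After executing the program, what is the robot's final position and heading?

Start: (row=4, col=8), facing North
  F5: move forward 4/5 (blocked), now at (row=0, col=8)
  F1: move forward 0/1 (blocked), now at (row=0, col=8)
  L: turn left, now facing West
  F4: move forward 2/4 (blocked), now at (row=0, col=6)
  L: turn left, now facing South
  F1: move forward 1, now at (row=1, col=6)
  F3: move forward 3, now at (row=4, col=6)
  F4: move forward 4, now at (row=8, col=6)
  L: turn left, now facing East
  L: turn left, now facing North
Final: (row=8, col=6), facing North

Answer: Final position: (row=8, col=6), facing North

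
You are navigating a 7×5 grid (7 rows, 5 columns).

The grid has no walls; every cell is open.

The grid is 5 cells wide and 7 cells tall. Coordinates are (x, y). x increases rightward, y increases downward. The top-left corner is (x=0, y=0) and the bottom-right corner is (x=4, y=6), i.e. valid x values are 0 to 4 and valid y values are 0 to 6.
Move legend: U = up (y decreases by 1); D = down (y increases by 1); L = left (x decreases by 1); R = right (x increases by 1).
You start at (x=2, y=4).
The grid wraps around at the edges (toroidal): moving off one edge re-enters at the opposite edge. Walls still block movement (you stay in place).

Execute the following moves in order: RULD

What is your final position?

Answer: Final position: (x=2, y=4)

Derivation:
Start: (x=2, y=4)
  R (right): (x=2, y=4) -> (x=3, y=4)
  U (up): (x=3, y=4) -> (x=3, y=3)
  L (left): (x=3, y=3) -> (x=2, y=3)
  D (down): (x=2, y=3) -> (x=2, y=4)
Final: (x=2, y=4)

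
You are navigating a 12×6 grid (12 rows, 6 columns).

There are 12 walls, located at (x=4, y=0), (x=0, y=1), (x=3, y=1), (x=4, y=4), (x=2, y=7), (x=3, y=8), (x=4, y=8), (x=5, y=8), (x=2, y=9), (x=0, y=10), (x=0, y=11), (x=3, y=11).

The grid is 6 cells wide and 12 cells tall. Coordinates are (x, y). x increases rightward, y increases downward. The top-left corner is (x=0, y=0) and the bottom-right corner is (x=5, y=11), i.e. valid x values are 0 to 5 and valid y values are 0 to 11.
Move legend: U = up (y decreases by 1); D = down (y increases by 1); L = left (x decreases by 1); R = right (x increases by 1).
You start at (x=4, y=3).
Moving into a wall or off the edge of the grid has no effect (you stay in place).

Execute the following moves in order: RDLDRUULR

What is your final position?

Start: (x=4, y=3)
  R (right): (x=4, y=3) -> (x=5, y=3)
  D (down): (x=5, y=3) -> (x=5, y=4)
  L (left): blocked, stay at (x=5, y=4)
  D (down): (x=5, y=4) -> (x=5, y=5)
  R (right): blocked, stay at (x=5, y=5)
  U (up): (x=5, y=5) -> (x=5, y=4)
  U (up): (x=5, y=4) -> (x=5, y=3)
  L (left): (x=5, y=3) -> (x=4, y=3)
  R (right): (x=4, y=3) -> (x=5, y=3)
Final: (x=5, y=3)

Answer: Final position: (x=5, y=3)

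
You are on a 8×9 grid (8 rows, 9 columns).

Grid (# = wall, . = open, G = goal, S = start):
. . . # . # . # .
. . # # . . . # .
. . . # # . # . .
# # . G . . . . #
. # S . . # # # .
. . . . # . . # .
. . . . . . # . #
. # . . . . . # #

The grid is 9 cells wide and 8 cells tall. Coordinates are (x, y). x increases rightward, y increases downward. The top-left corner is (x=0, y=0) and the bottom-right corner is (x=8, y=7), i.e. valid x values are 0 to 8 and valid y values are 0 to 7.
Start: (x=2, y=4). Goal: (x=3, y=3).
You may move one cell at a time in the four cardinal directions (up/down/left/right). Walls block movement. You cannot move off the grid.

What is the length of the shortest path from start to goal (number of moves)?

BFS from (x=2, y=4) until reaching (x=3, y=3):
  Distance 0: (x=2, y=4)
  Distance 1: (x=2, y=3), (x=3, y=4), (x=2, y=5)
  Distance 2: (x=2, y=2), (x=3, y=3), (x=4, y=4), (x=1, y=5), (x=3, y=5), (x=2, y=6)  <- goal reached here
One shortest path (2 moves): (x=2, y=4) -> (x=3, y=4) -> (x=3, y=3)

Answer: Shortest path length: 2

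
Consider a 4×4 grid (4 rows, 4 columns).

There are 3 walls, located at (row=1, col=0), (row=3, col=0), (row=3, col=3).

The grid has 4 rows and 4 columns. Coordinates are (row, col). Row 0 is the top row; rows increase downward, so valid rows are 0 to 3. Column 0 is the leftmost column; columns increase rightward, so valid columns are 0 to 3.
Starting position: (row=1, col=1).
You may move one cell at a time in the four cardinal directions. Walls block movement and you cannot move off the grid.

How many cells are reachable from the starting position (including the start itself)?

BFS flood-fill from (row=1, col=1):
  Distance 0: (row=1, col=1)
  Distance 1: (row=0, col=1), (row=1, col=2), (row=2, col=1)
  Distance 2: (row=0, col=0), (row=0, col=2), (row=1, col=3), (row=2, col=0), (row=2, col=2), (row=3, col=1)
  Distance 3: (row=0, col=3), (row=2, col=3), (row=3, col=2)
Total reachable: 13 (grid has 13 open cells total)

Answer: Reachable cells: 13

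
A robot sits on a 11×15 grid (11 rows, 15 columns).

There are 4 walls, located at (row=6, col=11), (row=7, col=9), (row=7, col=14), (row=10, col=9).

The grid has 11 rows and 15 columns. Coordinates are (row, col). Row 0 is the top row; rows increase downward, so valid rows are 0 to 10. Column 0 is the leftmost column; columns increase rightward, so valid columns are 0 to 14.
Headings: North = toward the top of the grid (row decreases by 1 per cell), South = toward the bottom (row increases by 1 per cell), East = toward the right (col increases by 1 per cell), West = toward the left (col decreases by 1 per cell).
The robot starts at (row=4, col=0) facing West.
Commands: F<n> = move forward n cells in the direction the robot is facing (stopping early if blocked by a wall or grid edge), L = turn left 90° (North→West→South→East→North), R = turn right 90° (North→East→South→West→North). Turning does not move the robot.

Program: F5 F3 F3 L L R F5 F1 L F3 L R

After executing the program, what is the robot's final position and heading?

Start: (row=4, col=0), facing West
  F5: move forward 0/5 (blocked), now at (row=4, col=0)
  F3: move forward 0/3 (blocked), now at (row=4, col=0)
  F3: move forward 0/3 (blocked), now at (row=4, col=0)
  L: turn left, now facing South
  L: turn left, now facing East
  R: turn right, now facing South
  F5: move forward 5, now at (row=9, col=0)
  F1: move forward 1, now at (row=10, col=0)
  L: turn left, now facing East
  F3: move forward 3, now at (row=10, col=3)
  L: turn left, now facing North
  R: turn right, now facing East
Final: (row=10, col=3), facing East

Answer: Final position: (row=10, col=3), facing East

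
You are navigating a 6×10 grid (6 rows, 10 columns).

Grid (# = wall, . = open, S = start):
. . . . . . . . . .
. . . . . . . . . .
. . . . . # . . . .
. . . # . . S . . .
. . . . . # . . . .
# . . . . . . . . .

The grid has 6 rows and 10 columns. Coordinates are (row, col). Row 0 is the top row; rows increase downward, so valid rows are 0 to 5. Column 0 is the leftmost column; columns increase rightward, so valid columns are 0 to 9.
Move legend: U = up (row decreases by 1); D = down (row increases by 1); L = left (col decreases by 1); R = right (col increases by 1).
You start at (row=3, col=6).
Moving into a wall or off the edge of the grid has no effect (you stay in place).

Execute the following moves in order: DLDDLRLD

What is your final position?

Start: (row=3, col=6)
  D (down): (row=3, col=6) -> (row=4, col=6)
  L (left): blocked, stay at (row=4, col=6)
  D (down): (row=4, col=6) -> (row=5, col=6)
  D (down): blocked, stay at (row=5, col=6)
  L (left): (row=5, col=6) -> (row=5, col=5)
  R (right): (row=5, col=5) -> (row=5, col=6)
  L (left): (row=5, col=6) -> (row=5, col=5)
  D (down): blocked, stay at (row=5, col=5)
Final: (row=5, col=5)

Answer: Final position: (row=5, col=5)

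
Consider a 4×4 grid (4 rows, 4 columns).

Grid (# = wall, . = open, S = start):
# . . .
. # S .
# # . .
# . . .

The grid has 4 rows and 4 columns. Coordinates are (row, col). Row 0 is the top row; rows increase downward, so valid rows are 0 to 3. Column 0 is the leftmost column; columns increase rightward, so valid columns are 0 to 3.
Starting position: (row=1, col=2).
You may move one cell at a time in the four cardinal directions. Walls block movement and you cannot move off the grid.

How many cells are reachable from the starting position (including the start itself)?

Answer: Reachable cells: 10

Derivation:
BFS flood-fill from (row=1, col=2):
  Distance 0: (row=1, col=2)
  Distance 1: (row=0, col=2), (row=1, col=3), (row=2, col=2)
  Distance 2: (row=0, col=1), (row=0, col=3), (row=2, col=3), (row=3, col=2)
  Distance 3: (row=3, col=1), (row=3, col=3)
Total reachable: 10 (grid has 11 open cells total)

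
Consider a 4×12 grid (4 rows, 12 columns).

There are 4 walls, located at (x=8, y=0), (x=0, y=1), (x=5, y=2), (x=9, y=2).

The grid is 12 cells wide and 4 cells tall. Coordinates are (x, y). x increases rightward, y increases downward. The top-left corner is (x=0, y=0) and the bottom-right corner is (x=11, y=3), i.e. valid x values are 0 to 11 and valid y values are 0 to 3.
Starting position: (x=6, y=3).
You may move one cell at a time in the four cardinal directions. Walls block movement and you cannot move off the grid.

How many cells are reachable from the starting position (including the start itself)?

BFS flood-fill from (x=6, y=3):
  Distance 0: (x=6, y=3)
  Distance 1: (x=6, y=2), (x=5, y=3), (x=7, y=3)
  Distance 2: (x=6, y=1), (x=7, y=2), (x=4, y=3), (x=8, y=3)
  Distance 3: (x=6, y=0), (x=5, y=1), (x=7, y=1), (x=4, y=2), (x=8, y=2), (x=3, y=3), (x=9, y=3)
  Distance 4: (x=5, y=0), (x=7, y=0), (x=4, y=1), (x=8, y=1), (x=3, y=2), (x=2, y=3), (x=10, y=3)
  Distance 5: (x=4, y=0), (x=3, y=1), (x=9, y=1), (x=2, y=2), (x=10, y=2), (x=1, y=3), (x=11, y=3)
  Distance 6: (x=3, y=0), (x=9, y=0), (x=2, y=1), (x=10, y=1), (x=1, y=2), (x=11, y=2), (x=0, y=3)
  Distance 7: (x=2, y=0), (x=10, y=0), (x=1, y=1), (x=11, y=1), (x=0, y=2)
  Distance 8: (x=1, y=0), (x=11, y=0)
  Distance 9: (x=0, y=0)
Total reachable: 44 (grid has 44 open cells total)

Answer: Reachable cells: 44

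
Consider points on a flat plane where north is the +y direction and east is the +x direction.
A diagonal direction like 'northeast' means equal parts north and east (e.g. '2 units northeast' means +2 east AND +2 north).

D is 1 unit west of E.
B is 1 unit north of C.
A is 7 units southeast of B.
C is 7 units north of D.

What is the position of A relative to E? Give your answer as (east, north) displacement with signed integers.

Place E at the origin (east=0, north=0).
  D is 1 unit west of E: delta (east=-1, north=+0); D at (east=-1, north=0).
  C is 7 units north of D: delta (east=+0, north=+7); C at (east=-1, north=7).
  B is 1 unit north of C: delta (east=+0, north=+1); B at (east=-1, north=8).
  A is 7 units southeast of B: delta (east=+7, north=-7); A at (east=6, north=1).
Therefore A relative to E: (east=6, north=1).

Answer: A is at (east=6, north=1) relative to E.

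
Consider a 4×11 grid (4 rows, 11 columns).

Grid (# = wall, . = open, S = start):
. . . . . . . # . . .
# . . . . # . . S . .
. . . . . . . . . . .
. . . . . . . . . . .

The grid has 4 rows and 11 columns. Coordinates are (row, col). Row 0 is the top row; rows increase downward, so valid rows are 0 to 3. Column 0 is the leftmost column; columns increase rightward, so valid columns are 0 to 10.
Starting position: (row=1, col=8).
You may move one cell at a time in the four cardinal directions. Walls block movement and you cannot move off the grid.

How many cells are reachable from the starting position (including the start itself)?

BFS flood-fill from (row=1, col=8):
  Distance 0: (row=1, col=8)
  Distance 1: (row=0, col=8), (row=1, col=7), (row=1, col=9), (row=2, col=8)
  Distance 2: (row=0, col=9), (row=1, col=6), (row=1, col=10), (row=2, col=7), (row=2, col=9), (row=3, col=8)
  Distance 3: (row=0, col=6), (row=0, col=10), (row=2, col=6), (row=2, col=10), (row=3, col=7), (row=3, col=9)
  Distance 4: (row=0, col=5), (row=2, col=5), (row=3, col=6), (row=3, col=10)
  Distance 5: (row=0, col=4), (row=2, col=4), (row=3, col=5)
  Distance 6: (row=0, col=3), (row=1, col=4), (row=2, col=3), (row=3, col=4)
  Distance 7: (row=0, col=2), (row=1, col=3), (row=2, col=2), (row=3, col=3)
  Distance 8: (row=0, col=1), (row=1, col=2), (row=2, col=1), (row=3, col=2)
  Distance 9: (row=0, col=0), (row=1, col=1), (row=2, col=0), (row=3, col=1)
  Distance 10: (row=3, col=0)
Total reachable: 41 (grid has 41 open cells total)

Answer: Reachable cells: 41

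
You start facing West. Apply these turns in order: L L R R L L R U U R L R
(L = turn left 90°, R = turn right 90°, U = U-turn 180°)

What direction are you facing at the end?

Start: West
  L (left (90° counter-clockwise)) -> South
  L (left (90° counter-clockwise)) -> East
  R (right (90° clockwise)) -> South
  R (right (90° clockwise)) -> West
  L (left (90° counter-clockwise)) -> South
  L (left (90° counter-clockwise)) -> East
  R (right (90° clockwise)) -> South
  U (U-turn (180°)) -> North
  U (U-turn (180°)) -> South
  R (right (90° clockwise)) -> West
  L (left (90° counter-clockwise)) -> South
  R (right (90° clockwise)) -> West
Final: West

Answer: Final heading: West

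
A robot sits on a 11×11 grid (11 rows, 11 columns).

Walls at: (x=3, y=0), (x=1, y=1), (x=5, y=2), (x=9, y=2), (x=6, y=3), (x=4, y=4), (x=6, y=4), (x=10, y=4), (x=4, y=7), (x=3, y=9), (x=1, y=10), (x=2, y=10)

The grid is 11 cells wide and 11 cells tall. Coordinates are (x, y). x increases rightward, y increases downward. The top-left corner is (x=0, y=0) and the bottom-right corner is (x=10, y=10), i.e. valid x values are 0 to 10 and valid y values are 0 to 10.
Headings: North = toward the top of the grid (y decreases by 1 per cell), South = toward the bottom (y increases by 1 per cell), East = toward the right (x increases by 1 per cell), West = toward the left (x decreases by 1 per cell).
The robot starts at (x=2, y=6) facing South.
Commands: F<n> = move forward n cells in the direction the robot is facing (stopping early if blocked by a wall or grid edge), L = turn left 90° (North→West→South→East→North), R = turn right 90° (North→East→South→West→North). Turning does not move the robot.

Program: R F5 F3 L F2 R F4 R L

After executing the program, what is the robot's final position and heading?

Start: (x=2, y=6), facing South
  R: turn right, now facing West
  F5: move forward 2/5 (blocked), now at (x=0, y=6)
  F3: move forward 0/3 (blocked), now at (x=0, y=6)
  L: turn left, now facing South
  F2: move forward 2, now at (x=0, y=8)
  R: turn right, now facing West
  F4: move forward 0/4 (blocked), now at (x=0, y=8)
  R: turn right, now facing North
  L: turn left, now facing West
Final: (x=0, y=8), facing West

Answer: Final position: (x=0, y=8), facing West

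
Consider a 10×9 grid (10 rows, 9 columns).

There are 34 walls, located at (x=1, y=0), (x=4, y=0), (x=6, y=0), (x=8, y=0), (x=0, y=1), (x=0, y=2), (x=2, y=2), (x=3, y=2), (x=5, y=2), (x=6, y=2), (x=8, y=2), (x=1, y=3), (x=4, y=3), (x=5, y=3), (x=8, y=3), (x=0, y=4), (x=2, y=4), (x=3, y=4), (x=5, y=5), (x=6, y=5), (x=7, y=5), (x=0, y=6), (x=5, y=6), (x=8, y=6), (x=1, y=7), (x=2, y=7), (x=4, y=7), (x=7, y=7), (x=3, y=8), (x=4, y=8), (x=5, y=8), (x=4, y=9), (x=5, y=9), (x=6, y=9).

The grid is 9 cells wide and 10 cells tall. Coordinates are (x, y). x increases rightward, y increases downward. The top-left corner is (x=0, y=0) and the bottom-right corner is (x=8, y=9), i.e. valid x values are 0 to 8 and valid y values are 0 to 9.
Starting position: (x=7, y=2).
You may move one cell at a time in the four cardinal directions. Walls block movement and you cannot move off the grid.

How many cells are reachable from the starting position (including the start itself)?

BFS flood-fill from (x=7, y=2):
  Distance 0: (x=7, y=2)
  Distance 1: (x=7, y=1), (x=7, y=3)
  Distance 2: (x=7, y=0), (x=6, y=1), (x=8, y=1), (x=6, y=3), (x=7, y=4)
  Distance 3: (x=5, y=1), (x=6, y=4), (x=8, y=4)
  Distance 4: (x=5, y=0), (x=4, y=1), (x=5, y=4), (x=8, y=5)
  Distance 5: (x=3, y=1), (x=4, y=2), (x=4, y=4)
  Distance 6: (x=3, y=0), (x=2, y=1), (x=4, y=5)
  Distance 7: (x=2, y=0), (x=1, y=1), (x=3, y=5), (x=4, y=6)
  Distance 8: (x=1, y=2), (x=2, y=5), (x=3, y=6)
  Distance 9: (x=1, y=5), (x=2, y=6), (x=3, y=7)
  Distance 10: (x=1, y=4), (x=0, y=5), (x=1, y=6)
Total reachable: 34 (grid has 56 open cells total)

Answer: Reachable cells: 34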